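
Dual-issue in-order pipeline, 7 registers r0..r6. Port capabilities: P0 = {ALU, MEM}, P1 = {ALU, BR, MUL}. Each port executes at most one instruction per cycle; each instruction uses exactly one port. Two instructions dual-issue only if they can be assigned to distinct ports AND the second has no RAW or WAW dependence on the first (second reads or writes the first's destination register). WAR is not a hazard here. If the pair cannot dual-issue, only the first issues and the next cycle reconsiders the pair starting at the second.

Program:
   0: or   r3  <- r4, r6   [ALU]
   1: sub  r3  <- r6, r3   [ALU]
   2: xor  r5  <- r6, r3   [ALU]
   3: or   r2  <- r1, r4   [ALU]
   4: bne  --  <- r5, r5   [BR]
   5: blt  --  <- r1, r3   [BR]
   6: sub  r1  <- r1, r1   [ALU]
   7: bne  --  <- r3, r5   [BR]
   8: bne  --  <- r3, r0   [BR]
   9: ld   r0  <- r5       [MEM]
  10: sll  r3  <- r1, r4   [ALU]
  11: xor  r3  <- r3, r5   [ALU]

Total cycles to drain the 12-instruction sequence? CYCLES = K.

[0] i0  or.ALU  -- RAW+WAW r3
[1] i1  sub.ALU  -- RAW r3
[2] i2,i3  xor.ALU+or.ALU  -- dual
[3] i4  bne.BR  -- no-port BR/BR
[4] i5,i6  blt.BR+sub.ALU  -- dual
[5] i7  bne.BR  -- no-port BR/BR
[6] i8,i9  bne.BR+ld.MEM  -- dual
[7] i10  sll.ALU  -- RAW+WAW r3
[8] i11  xor.ALU  -- tail

CYCLES = 9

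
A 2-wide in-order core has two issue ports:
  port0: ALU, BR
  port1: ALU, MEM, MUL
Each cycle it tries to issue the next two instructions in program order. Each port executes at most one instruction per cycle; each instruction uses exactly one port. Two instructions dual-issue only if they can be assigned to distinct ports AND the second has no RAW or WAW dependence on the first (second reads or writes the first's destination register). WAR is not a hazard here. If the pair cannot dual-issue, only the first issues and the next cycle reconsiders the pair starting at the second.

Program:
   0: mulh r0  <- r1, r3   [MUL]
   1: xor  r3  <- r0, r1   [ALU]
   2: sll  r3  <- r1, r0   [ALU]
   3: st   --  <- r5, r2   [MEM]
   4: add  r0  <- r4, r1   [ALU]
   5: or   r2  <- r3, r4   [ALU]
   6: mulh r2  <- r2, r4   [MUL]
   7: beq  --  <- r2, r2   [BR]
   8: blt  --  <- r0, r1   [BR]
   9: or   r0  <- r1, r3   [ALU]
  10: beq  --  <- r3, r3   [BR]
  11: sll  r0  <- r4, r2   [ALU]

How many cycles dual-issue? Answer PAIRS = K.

PAIRS = 4

#0 head=0: mulh i0 RAW r0
#1 head=1: xor i1 WAW r3
#2 head=2: sll;st i2&i3 2-wide
#3 head=4: add;or i4&i5 2-wide
#4 head=6: mulh i6 RAW r2
#5 head=7: beq i7 no-port BR/BR
#6 head=8: blt;or i8&i9 2-wide
#7 head=10: beq;sll i10&i11 2-wide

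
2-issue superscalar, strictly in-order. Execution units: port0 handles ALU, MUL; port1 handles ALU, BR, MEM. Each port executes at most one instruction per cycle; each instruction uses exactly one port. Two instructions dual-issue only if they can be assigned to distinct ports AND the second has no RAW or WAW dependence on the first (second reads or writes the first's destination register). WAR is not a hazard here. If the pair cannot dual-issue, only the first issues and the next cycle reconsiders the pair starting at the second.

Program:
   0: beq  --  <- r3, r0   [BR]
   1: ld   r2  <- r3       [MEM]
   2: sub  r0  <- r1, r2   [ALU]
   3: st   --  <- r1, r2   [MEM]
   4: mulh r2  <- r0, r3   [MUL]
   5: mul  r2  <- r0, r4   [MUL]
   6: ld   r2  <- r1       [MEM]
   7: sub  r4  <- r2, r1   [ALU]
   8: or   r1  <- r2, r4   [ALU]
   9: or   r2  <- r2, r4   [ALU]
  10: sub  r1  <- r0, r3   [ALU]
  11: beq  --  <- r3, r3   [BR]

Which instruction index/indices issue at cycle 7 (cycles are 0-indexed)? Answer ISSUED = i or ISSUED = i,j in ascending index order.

c0: i0 beq.BR  no-port BR/MEM
c1: i1 ld.MEM  RAW r2
c2: i2&i3 sub.ALU/st.MEM  pair
c3: i4 mulh.MUL  no-port MUL/MUL
c4: i5 mul.MUL  WAW r2
c5: i6 ld.MEM  RAW r2
c6: i7 sub.ALU  RAW r4
c7: i8&i9 or.ALU/or.ALU  pair
c8: i10&i11 sub.ALU/beq.BR  pair

ISSUED = 8,9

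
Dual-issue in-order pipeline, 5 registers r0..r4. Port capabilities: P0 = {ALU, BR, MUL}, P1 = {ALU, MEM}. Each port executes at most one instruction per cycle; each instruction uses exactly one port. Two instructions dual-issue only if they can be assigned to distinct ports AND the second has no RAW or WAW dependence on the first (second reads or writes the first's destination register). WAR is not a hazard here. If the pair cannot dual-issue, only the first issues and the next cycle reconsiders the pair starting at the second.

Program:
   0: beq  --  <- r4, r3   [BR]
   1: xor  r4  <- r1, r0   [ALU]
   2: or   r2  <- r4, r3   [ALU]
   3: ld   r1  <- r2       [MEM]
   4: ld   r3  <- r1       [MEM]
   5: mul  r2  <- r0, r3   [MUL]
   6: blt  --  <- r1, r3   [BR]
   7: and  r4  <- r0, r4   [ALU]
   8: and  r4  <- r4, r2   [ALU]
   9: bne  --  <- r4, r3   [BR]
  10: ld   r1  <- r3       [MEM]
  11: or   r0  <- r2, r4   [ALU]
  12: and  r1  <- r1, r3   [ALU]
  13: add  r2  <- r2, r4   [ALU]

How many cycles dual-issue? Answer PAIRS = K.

PAIRS = 4

0. beq.BR/xor.ALU @i0/i1  | dual
1. or.ALU @i2  | RAW r2
2. ld.MEM @i3  | no-port MEM/MEM
3. ld.MEM @i4  | RAW r3
4. mul.MUL @i5  | no-port MUL/BR
5. blt.BR/and.ALU @i6/i7  | dual
6. and.ALU @i8  | RAW r4
7. bne.BR/ld.MEM @i9/i10  | dual
8. or.ALU/and.ALU @i11/i12  | dual
9. add.ALU @i13  | tail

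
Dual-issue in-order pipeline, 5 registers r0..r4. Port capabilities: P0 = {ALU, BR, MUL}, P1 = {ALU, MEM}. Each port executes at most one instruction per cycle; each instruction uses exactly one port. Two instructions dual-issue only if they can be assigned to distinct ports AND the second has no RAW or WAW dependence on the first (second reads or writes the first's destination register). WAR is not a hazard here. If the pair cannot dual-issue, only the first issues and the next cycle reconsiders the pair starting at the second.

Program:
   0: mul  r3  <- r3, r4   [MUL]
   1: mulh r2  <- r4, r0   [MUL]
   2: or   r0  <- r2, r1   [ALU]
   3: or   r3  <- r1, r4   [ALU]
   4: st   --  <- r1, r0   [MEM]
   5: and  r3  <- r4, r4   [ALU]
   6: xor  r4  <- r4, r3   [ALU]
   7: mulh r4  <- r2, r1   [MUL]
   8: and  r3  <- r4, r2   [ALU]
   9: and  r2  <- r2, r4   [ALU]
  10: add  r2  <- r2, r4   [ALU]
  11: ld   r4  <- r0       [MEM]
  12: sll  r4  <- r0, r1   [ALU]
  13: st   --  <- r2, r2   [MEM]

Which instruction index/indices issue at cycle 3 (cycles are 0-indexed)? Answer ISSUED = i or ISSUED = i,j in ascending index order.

t=0 i0:mul ; no-port MUL/MUL
t=1 i1:mulh ; RAW r2
t=2 i2,i3:or;or ; dual
t=3 i4,i5:st;and ; dual
t=4 i6:xor ; WAW r4
t=5 i7:mulh ; RAW r4
t=6 i8,i9:and;and ; dual
t=7 i10,i11:add;ld ; dual
t=8 i12,i13:sll;st ; dual

ISSUED = 4,5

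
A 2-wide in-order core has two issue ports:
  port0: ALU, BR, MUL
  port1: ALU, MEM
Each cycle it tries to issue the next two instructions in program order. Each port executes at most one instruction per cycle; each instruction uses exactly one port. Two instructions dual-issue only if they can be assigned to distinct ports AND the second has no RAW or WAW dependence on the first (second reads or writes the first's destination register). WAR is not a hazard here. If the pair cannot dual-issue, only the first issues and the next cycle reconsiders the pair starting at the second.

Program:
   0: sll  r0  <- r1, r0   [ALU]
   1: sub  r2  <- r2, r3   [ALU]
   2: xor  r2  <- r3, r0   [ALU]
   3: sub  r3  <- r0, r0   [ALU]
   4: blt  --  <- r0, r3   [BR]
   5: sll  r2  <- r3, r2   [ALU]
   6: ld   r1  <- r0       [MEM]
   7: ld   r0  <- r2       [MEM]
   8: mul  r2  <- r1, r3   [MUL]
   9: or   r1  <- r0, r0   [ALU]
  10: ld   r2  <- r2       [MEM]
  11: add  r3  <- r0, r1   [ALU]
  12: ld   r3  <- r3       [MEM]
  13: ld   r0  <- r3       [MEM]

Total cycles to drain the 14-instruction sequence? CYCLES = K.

CYCLES = 9

0. sll sub @i0+i1  | pair
1. xor sub @i2+i3  | pair
2. blt sll @i4+i5  | pair
3. ld @i6  | no-port MEM/MEM
4. ld mul @i7+i8  | pair
5. or ld @i9+i10  | pair
6. add @i11  | RAW+WAW r3
7. ld @i12  | no-port MEM/MEM
8. ld @i13  | tail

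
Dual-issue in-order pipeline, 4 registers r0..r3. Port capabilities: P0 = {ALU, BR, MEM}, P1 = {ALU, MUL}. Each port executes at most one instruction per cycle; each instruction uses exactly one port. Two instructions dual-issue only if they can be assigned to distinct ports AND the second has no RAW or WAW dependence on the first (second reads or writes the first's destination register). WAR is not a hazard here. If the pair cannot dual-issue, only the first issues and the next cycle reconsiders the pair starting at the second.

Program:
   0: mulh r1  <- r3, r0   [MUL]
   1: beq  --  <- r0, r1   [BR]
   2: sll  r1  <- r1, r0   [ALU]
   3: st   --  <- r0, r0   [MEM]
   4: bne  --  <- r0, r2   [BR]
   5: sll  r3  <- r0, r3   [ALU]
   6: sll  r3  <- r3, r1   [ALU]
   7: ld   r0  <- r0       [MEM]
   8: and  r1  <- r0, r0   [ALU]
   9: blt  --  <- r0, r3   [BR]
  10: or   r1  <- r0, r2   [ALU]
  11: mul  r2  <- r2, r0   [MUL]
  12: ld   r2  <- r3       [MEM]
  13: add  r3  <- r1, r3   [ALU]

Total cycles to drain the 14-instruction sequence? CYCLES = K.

CYCLES = 8

[0] i0  mulh.MUL  -- RAW r1
[1] i1+i2  beq.BR+sll.ALU  -- pair
[2] i3  st.MEM  -- no-port MEM/BR
[3] i4+i5  bne.BR+sll.ALU  -- pair
[4] i6+i7  sll.ALU+ld.MEM  -- pair
[5] i8+i9  and.ALU+blt.BR  -- pair
[6] i10+i11  or.ALU+mul.MUL  -- pair
[7] i12+i13  ld.MEM+add.ALU  -- pair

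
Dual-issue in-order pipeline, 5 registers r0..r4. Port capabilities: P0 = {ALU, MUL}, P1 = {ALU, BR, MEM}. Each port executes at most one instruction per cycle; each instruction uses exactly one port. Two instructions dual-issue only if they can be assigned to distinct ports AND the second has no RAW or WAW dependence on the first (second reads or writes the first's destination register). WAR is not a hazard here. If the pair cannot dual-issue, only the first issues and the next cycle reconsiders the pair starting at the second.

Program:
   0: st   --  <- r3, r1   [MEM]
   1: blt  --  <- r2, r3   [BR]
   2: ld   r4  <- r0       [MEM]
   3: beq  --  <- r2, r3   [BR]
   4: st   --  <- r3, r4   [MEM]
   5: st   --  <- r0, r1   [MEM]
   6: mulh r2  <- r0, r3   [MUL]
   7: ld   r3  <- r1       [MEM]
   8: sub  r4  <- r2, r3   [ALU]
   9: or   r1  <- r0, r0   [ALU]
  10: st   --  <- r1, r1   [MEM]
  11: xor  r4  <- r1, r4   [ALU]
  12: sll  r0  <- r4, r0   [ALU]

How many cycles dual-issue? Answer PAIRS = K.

t=0 i0:st.MEM ; no-port MEM/BR
t=1 i1:blt.BR ; no-port BR/MEM
t=2 i2:ld.MEM ; no-port MEM/BR
t=3 i3:beq.BR ; no-port BR/MEM
t=4 i4:st.MEM ; no-port MEM/MEM
t=5 i5&i6:st.MEM/mulh.MUL ; 2-wide
t=6 i7:ld.MEM ; RAW r3
t=7 i8&i9:sub.ALU/or.ALU ; 2-wide
t=8 i10&i11:st.MEM/xor.ALU ; 2-wide
t=9 i12:sll.ALU ; tail

PAIRS = 3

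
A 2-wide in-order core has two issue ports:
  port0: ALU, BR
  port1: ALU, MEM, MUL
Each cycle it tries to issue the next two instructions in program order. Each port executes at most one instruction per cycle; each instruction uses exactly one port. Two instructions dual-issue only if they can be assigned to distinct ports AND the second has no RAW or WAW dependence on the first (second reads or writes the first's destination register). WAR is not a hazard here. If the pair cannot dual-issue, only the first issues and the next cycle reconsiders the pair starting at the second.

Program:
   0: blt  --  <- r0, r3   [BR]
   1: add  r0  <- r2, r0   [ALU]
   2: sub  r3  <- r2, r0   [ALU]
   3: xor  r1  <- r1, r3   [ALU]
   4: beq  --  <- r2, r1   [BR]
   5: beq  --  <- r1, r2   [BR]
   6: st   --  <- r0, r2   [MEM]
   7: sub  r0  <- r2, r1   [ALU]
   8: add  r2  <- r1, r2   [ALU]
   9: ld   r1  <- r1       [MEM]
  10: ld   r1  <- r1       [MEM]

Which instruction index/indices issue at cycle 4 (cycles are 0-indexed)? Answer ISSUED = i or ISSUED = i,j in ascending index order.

ISSUED = 5,6

  cy0 -> i0,i1 (blt.BR+add.ALU) 2-wide
  cy1 -> i2 (sub.ALU) RAW r3
  cy2 -> i3 (xor.ALU) RAW r1
  cy3 -> i4 (beq.BR) no-port BR/BR
  cy4 -> i5,i6 (beq.BR+st.MEM) 2-wide
  cy5 -> i7,i8 (sub.ALU+add.ALU) 2-wide
  cy6 -> i9 (ld.MEM) no-port MEM/MEM
  cy7 -> i10 (ld.MEM) tail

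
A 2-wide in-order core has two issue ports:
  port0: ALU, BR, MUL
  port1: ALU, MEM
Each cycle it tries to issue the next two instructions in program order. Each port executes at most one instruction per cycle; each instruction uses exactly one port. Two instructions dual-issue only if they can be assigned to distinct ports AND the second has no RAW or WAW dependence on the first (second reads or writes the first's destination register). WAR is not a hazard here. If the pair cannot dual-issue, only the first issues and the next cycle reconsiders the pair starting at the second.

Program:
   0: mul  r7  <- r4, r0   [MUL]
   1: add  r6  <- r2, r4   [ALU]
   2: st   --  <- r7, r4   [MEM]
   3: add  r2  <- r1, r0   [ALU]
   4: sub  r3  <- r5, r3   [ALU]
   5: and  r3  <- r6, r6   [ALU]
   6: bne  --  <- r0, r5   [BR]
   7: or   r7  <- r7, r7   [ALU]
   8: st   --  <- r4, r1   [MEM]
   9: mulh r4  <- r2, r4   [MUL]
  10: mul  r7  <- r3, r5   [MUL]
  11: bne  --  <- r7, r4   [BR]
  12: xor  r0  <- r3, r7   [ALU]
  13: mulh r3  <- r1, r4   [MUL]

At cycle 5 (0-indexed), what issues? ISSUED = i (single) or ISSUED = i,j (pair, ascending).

t=0 i0&i1:mul+add ; dual
t=1 i2&i3:st+add ; dual
t=2 i4:sub ; WAW r3
t=3 i5&i6:and+bne ; dual
t=4 i7&i8:or+st ; dual
t=5 i9:mulh ; no-port MUL/MUL
t=6 i10:mul ; no-port MUL/BR
t=7 i11&i12:bne+xor ; dual
t=8 i13:mulh ; tail

ISSUED = 9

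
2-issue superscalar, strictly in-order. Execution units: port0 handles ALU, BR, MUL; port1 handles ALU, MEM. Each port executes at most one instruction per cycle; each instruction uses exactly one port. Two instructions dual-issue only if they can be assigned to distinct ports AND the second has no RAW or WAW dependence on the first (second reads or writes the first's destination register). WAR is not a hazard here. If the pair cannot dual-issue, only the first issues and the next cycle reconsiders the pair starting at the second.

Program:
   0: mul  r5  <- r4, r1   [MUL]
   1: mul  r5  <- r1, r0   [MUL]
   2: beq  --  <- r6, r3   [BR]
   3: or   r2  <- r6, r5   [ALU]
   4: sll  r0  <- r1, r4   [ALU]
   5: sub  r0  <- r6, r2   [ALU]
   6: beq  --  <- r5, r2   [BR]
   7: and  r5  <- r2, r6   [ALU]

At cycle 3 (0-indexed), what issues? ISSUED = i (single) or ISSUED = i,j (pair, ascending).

[0] i0  mul.MUL  -- no-port MUL/MUL
[1] i1  mul.MUL  -- no-port MUL/BR
[2] i2,i3  beq.BR;or.ALU  -- pair
[3] i4  sll.ALU  -- WAW r0
[4] i5,i6  sub.ALU;beq.BR  -- pair
[5] i7  and.ALU  -- tail

ISSUED = 4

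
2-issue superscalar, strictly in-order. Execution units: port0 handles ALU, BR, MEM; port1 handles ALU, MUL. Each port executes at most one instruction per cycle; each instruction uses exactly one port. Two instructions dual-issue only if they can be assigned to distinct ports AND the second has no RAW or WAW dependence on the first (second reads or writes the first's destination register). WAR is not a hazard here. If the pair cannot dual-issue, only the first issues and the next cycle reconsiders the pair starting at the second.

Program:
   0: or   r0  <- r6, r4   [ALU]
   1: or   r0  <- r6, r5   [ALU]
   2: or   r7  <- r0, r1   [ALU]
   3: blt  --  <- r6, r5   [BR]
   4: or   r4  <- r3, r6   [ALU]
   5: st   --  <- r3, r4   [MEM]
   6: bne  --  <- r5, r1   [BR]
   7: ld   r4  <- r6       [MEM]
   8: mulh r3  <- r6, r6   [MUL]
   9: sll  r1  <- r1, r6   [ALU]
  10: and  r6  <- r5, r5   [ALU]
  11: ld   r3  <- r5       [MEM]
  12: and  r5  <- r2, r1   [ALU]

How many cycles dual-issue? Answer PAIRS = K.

0. or @i0  | WAW r0
1. or @i1  | RAW r0
2. or+blt @i2,i3  | 2-wide
3. or @i4  | RAW r4
4. st @i5  | no-port MEM/BR
5. bne @i6  | no-port BR/MEM
6. ld+mulh @i7,i8  | 2-wide
7. sll+and @i9,i10  | 2-wide
8. ld+and @i11,i12  | 2-wide

PAIRS = 4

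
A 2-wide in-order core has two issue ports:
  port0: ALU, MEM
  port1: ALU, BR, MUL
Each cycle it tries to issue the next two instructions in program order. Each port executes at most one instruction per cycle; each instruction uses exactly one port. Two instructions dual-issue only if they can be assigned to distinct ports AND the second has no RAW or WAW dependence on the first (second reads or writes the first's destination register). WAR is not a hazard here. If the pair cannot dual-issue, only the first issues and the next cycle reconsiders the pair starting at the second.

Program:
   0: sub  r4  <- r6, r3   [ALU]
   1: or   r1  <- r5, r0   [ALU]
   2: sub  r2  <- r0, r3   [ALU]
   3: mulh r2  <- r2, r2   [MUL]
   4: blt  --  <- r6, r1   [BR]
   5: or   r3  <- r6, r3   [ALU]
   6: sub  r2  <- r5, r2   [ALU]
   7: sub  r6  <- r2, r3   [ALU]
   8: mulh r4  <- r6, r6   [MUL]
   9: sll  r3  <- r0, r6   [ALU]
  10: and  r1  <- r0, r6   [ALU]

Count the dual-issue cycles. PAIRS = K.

PAIRS = 3

[0] i0,i1  sub;or  -- 2-wide
[1] i2  sub  -- RAW+WAW r2
[2] i3  mulh  -- no-port MUL/BR
[3] i4,i5  blt;or  -- 2-wide
[4] i6  sub  -- RAW r2
[5] i7  sub  -- RAW r6
[6] i8,i9  mulh;sll  -- 2-wide
[7] i10  and  -- tail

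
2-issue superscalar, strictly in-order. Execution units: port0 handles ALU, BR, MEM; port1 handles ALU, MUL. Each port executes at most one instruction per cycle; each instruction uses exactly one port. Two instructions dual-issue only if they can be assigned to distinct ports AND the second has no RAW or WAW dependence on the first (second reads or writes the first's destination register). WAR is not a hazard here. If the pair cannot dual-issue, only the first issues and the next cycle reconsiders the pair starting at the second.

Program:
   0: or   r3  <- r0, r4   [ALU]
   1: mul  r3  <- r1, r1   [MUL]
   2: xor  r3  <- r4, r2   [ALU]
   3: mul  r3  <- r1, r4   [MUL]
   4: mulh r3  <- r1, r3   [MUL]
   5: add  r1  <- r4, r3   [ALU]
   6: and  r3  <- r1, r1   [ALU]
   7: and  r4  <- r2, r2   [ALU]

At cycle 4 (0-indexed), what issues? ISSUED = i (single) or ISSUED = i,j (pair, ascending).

0. or @i0  | WAW r3
1. mul @i1  | WAW r3
2. xor @i2  | WAW r3
3. mul @i3  | no-port MUL/MUL
4. mulh @i4  | RAW r3
5. add @i5  | RAW r1
6. and and @i6,i7  | dual

ISSUED = 4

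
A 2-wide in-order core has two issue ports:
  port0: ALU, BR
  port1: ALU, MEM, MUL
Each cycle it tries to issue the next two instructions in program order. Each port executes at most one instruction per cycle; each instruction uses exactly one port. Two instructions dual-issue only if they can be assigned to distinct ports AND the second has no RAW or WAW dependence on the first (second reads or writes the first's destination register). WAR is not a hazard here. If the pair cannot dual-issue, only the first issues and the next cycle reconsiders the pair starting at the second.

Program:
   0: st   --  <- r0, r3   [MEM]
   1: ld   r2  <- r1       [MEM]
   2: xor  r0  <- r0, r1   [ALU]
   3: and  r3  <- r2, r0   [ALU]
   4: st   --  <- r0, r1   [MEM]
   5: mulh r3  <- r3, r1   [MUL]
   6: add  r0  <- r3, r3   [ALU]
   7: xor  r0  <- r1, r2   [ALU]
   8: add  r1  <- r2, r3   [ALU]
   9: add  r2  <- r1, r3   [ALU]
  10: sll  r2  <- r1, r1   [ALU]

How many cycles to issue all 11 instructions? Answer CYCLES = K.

  cy0 -> i0 (st.MEM) no-port MEM/MEM
  cy1 -> i1/i2 (ld.MEM+xor.ALU) 2-wide
  cy2 -> i3/i4 (and.ALU+st.MEM) 2-wide
  cy3 -> i5 (mulh.MUL) RAW r3
  cy4 -> i6 (add.ALU) WAW r0
  cy5 -> i7/i8 (xor.ALU+add.ALU) 2-wide
  cy6 -> i9 (add.ALU) WAW r2
  cy7 -> i10 (sll.ALU) tail

CYCLES = 8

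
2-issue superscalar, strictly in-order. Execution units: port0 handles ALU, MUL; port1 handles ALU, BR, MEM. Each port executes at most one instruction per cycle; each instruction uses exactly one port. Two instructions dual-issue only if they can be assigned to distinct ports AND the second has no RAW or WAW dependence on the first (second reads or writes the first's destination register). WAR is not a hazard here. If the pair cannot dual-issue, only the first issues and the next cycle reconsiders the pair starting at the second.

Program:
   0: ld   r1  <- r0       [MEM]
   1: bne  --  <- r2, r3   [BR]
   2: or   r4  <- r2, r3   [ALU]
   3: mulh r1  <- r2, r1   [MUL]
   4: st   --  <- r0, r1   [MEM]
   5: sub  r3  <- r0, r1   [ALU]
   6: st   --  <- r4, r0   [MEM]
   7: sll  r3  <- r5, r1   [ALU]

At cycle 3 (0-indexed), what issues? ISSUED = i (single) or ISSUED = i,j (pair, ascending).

c0: i0 ld.MEM  no-port MEM/BR
c1: i1&i2 bne.BR;or.ALU  dual
c2: i3 mulh.MUL  RAW r1
c3: i4&i5 st.MEM;sub.ALU  dual
c4: i6&i7 st.MEM;sll.ALU  dual

ISSUED = 4,5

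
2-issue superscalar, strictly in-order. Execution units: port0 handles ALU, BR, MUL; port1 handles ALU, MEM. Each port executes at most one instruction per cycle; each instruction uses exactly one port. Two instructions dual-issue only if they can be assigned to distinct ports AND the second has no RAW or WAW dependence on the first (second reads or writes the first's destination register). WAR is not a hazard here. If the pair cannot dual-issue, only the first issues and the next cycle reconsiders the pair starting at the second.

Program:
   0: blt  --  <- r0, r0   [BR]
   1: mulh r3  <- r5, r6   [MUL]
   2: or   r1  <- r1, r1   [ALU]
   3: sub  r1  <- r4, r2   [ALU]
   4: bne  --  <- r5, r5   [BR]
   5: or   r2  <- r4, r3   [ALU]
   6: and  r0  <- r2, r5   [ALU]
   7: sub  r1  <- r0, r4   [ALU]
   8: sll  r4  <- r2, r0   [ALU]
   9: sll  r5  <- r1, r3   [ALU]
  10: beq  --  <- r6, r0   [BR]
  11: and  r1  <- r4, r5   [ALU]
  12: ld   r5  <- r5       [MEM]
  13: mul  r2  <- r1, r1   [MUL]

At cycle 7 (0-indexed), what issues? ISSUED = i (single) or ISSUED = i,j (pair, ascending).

ISSUED = 11,12

0. blt @i0  | no-port BR/MUL
1. mulh/or @i1,i2  | dual
2. sub/bne @i3,i4  | dual
3. or @i5  | RAW r2
4. and @i6  | RAW r0
5. sub/sll @i7,i8  | dual
6. sll/beq @i9,i10  | dual
7. and/ld @i11,i12  | dual
8. mul @i13  | tail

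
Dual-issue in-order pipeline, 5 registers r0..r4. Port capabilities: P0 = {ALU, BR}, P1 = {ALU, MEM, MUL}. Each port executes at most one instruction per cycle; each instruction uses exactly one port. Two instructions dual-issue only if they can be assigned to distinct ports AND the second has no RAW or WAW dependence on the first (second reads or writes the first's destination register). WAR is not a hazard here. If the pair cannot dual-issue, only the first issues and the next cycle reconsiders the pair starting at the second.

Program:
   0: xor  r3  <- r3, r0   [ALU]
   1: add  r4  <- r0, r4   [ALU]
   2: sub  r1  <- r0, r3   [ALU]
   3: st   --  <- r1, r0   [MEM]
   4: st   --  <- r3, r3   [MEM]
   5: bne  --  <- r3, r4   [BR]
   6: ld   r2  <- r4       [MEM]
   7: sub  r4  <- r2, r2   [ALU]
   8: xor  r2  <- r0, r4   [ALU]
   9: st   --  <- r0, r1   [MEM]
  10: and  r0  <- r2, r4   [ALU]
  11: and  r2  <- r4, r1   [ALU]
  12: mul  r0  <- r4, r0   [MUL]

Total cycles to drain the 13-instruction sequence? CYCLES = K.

#0 head=0: xor;add i0&i1 dual
#1 head=2: sub i2 RAW r1
#2 head=3: st i3 no-port MEM/MEM
#3 head=4: st;bne i4&i5 dual
#4 head=6: ld i6 RAW r2
#5 head=7: sub i7 RAW r4
#6 head=8: xor;st i8&i9 dual
#7 head=10: and;and i10&i11 dual
#8 head=12: mul i12 tail

CYCLES = 9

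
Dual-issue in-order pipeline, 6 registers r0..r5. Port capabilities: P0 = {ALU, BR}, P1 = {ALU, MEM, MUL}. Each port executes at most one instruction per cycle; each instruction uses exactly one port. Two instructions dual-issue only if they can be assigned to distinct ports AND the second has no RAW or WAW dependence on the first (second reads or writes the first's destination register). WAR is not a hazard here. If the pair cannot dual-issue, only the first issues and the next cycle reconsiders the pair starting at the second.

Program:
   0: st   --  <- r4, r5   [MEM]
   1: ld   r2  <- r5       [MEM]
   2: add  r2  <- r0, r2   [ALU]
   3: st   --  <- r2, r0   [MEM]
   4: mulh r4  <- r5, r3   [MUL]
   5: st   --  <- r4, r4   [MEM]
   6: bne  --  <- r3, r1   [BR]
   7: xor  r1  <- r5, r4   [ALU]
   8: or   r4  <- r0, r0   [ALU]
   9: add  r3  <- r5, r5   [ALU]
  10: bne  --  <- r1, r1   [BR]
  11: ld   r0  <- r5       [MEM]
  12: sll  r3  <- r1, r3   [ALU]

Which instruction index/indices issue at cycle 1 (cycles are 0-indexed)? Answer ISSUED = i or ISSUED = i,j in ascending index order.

#0 head=0: st i0 no-port MEM/MEM
#1 head=1: ld i1 RAW+WAW r2
#2 head=2: add i2 RAW r2
#3 head=3: st i3 no-port MEM/MUL
#4 head=4: mulh i4 no-port MUL/MEM
#5 head=5: st;bne i5/i6 pair
#6 head=7: xor;or i7/i8 pair
#7 head=9: add;bne i9/i10 pair
#8 head=11: ld;sll i11/i12 pair

ISSUED = 1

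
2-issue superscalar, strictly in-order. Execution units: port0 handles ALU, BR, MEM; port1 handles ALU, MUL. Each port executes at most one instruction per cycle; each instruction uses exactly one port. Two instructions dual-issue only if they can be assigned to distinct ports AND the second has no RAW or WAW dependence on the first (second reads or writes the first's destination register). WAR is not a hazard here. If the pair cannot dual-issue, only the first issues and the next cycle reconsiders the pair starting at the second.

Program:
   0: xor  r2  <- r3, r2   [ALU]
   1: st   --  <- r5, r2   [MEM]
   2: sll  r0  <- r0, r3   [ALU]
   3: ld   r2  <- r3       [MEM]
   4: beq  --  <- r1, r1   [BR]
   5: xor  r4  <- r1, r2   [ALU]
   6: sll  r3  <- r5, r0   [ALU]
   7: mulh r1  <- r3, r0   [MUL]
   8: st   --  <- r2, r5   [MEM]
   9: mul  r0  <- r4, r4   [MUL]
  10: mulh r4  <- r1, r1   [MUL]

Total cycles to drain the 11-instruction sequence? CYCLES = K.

c0: i0 xor.ALU  RAW r2
c1: i1,i2 st.MEM+sll.ALU  dual
c2: i3 ld.MEM  no-port MEM/BR
c3: i4,i5 beq.BR+xor.ALU  dual
c4: i6 sll.ALU  RAW r3
c5: i7,i8 mulh.MUL+st.MEM  dual
c6: i9 mul.MUL  no-port MUL/MUL
c7: i10 mulh.MUL  tail

CYCLES = 8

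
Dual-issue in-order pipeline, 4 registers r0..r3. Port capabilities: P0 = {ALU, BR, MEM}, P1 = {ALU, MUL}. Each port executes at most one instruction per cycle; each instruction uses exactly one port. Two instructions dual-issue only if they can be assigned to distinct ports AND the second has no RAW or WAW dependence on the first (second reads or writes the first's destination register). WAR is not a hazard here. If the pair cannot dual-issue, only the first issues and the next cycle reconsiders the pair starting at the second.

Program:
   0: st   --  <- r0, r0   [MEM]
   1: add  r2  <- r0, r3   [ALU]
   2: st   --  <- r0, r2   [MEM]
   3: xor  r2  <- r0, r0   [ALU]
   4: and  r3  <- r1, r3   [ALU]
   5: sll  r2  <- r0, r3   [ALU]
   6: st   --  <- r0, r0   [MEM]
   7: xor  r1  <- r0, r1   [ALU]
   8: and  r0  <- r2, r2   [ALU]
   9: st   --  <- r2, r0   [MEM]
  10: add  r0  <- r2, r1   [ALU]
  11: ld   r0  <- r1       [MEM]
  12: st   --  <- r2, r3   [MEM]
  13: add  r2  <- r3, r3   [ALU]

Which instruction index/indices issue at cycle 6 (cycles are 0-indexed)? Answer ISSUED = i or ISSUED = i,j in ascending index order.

#0 head=0: st/add i0&i1 dual
#1 head=2: st/xor i2&i3 dual
#2 head=4: and i4 RAW r3
#3 head=5: sll/st i5&i6 dual
#4 head=7: xor/and i7&i8 dual
#5 head=9: st/add i9&i10 dual
#6 head=11: ld i11 no-port MEM/MEM
#7 head=12: st/add i12&i13 dual

ISSUED = 11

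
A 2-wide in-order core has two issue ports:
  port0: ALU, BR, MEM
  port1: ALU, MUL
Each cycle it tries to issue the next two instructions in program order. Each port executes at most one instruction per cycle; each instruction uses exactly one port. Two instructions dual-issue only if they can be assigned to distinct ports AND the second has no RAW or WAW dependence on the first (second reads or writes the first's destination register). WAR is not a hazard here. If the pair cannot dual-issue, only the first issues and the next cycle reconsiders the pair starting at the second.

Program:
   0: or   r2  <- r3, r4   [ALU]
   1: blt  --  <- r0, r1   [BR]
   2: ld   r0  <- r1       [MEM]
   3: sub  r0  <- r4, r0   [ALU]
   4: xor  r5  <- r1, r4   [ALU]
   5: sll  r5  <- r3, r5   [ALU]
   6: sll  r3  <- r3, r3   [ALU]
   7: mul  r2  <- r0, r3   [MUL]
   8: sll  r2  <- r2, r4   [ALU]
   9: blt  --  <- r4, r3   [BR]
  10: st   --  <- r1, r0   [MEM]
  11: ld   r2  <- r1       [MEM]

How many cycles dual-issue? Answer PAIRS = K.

#0 head=0: or.ALU;blt.BR i0,i1 dual
#1 head=2: ld.MEM i2 RAW+WAW r0
#2 head=3: sub.ALU;xor.ALU i3,i4 dual
#3 head=5: sll.ALU;sll.ALU i5,i6 dual
#4 head=7: mul.MUL i7 RAW+WAW r2
#5 head=8: sll.ALU;blt.BR i8,i9 dual
#6 head=10: st.MEM i10 no-port MEM/MEM
#7 head=11: ld.MEM i11 tail

PAIRS = 4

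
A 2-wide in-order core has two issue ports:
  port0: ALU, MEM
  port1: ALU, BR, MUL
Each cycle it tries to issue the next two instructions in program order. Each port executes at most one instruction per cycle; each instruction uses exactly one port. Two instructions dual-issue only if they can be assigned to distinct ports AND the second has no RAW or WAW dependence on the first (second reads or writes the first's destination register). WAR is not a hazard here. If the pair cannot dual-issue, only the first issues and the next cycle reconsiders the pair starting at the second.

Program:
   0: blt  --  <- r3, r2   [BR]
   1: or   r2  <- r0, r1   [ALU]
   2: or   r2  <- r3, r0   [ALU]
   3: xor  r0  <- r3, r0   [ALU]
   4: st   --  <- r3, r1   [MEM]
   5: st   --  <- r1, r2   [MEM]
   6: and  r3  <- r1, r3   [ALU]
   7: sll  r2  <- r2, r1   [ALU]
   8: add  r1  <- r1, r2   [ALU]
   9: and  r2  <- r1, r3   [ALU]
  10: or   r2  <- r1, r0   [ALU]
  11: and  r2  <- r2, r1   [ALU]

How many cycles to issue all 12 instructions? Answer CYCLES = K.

  cy0 -> i0&i1 (blt/or) 2-wide
  cy1 -> i2&i3 (or/xor) 2-wide
  cy2 -> i4 (st) no-port MEM/MEM
  cy3 -> i5&i6 (st/and) 2-wide
  cy4 -> i7 (sll) RAW r2
  cy5 -> i8 (add) RAW r1
  cy6 -> i9 (and) WAW r2
  cy7 -> i10 (or) RAW+WAW r2
  cy8 -> i11 (and) tail

CYCLES = 9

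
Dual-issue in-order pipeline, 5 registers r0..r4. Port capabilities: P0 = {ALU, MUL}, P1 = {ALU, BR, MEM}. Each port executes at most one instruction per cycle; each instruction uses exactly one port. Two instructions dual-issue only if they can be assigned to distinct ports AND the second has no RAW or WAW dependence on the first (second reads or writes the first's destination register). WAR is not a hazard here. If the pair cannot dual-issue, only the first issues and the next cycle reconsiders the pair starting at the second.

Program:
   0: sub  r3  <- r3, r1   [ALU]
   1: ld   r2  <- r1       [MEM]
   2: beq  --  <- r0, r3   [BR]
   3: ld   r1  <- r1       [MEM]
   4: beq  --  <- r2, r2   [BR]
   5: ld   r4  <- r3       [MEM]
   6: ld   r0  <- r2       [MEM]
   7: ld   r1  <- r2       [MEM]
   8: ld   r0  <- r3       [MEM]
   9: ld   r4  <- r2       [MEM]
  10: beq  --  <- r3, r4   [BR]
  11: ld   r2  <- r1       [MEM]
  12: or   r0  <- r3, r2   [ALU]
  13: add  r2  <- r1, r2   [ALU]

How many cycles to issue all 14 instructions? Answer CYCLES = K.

CYCLES = 12

#0 head=0: sub/ld i0,i1 2-wide
#1 head=2: beq i2 no-port BR/MEM
#2 head=3: ld i3 no-port MEM/BR
#3 head=4: beq i4 no-port BR/MEM
#4 head=5: ld i5 no-port MEM/MEM
#5 head=6: ld i6 no-port MEM/MEM
#6 head=7: ld i7 no-port MEM/MEM
#7 head=8: ld i8 no-port MEM/MEM
#8 head=9: ld i9 no-port MEM/BR
#9 head=10: beq i10 no-port BR/MEM
#10 head=11: ld i11 RAW r2
#11 head=12: or/add i12,i13 2-wide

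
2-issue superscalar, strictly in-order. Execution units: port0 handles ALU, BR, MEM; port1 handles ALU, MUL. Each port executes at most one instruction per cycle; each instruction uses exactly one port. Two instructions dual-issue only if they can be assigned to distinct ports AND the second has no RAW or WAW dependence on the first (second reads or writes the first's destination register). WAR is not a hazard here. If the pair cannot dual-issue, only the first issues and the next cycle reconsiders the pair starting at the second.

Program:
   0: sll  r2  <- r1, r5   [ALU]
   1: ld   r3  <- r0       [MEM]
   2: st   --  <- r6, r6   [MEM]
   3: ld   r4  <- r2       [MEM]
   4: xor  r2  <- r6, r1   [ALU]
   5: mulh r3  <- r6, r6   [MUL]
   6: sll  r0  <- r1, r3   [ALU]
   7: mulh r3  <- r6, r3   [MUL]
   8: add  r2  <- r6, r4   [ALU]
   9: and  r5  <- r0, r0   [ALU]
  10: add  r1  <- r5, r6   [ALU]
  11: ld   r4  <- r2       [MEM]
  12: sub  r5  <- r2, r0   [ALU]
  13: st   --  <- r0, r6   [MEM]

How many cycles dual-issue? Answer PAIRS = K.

t=0 i0,i1:sll.ALU;ld.MEM ; pair
t=1 i2:st.MEM ; no-port MEM/MEM
t=2 i3,i4:ld.MEM;xor.ALU ; pair
t=3 i5:mulh.MUL ; RAW r3
t=4 i6,i7:sll.ALU;mulh.MUL ; pair
t=5 i8,i9:add.ALU;and.ALU ; pair
t=6 i10,i11:add.ALU;ld.MEM ; pair
t=7 i12,i13:sub.ALU;st.MEM ; pair

PAIRS = 6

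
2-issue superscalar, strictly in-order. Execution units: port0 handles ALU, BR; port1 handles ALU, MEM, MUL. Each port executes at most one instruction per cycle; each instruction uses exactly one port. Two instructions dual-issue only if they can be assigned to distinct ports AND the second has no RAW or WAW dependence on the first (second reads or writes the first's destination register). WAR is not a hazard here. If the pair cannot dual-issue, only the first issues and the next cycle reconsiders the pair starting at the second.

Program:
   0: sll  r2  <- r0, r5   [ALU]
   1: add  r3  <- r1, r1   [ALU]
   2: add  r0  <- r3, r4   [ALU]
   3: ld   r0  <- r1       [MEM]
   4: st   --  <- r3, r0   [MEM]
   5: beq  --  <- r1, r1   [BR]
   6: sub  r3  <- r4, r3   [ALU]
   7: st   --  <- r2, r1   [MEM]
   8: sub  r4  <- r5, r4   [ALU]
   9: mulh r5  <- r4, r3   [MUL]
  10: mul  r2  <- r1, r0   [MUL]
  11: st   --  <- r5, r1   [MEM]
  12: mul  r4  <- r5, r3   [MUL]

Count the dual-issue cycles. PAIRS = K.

c0: i0+i1 sll.ALU+add.ALU  pair
c1: i2 add.ALU  WAW r0
c2: i3 ld.MEM  no-port MEM/MEM
c3: i4+i5 st.MEM+beq.BR  pair
c4: i6+i7 sub.ALU+st.MEM  pair
c5: i8 sub.ALU  RAW r4
c6: i9 mulh.MUL  no-port MUL/MUL
c7: i10 mul.MUL  no-port MUL/MEM
c8: i11 st.MEM  no-port MEM/MUL
c9: i12 mul.MUL  tail

PAIRS = 3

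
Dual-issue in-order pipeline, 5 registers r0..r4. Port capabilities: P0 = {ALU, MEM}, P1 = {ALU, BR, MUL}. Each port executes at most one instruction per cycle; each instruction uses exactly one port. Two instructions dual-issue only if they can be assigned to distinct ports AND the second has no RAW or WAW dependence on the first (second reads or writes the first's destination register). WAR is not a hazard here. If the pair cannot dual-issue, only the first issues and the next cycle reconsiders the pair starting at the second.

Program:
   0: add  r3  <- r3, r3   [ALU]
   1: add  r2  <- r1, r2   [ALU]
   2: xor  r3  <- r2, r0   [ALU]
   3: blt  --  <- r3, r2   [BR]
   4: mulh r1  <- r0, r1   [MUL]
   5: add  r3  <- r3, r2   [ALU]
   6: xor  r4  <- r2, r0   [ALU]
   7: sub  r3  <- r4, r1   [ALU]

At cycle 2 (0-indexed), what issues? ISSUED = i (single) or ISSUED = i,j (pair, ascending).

ISSUED = 3

0. add;add @i0,i1  | pair
1. xor @i2  | RAW r3
2. blt @i3  | no-port BR/MUL
3. mulh;add @i4,i5  | pair
4. xor @i6  | RAW r4
5. sub @i7  | tail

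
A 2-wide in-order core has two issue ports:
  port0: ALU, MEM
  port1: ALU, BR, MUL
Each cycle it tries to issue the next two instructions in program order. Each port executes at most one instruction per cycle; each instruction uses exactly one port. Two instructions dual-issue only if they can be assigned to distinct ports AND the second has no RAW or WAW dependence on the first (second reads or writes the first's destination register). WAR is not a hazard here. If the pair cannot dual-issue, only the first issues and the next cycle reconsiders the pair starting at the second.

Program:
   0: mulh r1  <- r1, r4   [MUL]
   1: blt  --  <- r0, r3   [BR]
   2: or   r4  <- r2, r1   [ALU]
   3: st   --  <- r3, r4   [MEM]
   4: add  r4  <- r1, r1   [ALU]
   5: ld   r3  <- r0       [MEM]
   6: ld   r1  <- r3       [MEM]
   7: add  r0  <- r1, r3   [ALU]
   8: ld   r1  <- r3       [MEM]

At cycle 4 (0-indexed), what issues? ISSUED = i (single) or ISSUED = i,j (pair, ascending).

ISSUED = 6

c0: i0 mulh.MUL  no-port MUL/BR
c1: i1,i2 blt.BR;or.ALU  pair
c2: i3,i4 st.MEM;add.ALU  pair
c3: i5 ld.MEM  no-port MEM/MEM
c4: i6 ld.MEM  RAW r1
c5: i7,i8 add.ALU;ld.MEM  pair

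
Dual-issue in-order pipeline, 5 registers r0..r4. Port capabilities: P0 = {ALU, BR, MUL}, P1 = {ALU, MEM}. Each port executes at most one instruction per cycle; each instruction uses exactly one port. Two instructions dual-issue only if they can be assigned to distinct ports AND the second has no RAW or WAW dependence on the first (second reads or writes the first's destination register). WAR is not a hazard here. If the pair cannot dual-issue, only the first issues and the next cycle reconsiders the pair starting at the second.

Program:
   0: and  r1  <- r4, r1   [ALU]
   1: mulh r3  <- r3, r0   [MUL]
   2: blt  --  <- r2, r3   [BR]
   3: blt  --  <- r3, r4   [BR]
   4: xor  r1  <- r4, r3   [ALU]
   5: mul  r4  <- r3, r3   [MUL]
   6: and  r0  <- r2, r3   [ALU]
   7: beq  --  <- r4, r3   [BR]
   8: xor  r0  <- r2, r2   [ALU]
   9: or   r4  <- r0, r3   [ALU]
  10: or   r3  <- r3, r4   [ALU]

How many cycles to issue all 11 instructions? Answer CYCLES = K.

CYCLES = 7

[0] i0/i1  and.ALU;mulh.MUL  -- dual
[1] i2  blt.BR  -- no-port BR/BR
[2] i3/i4  blt.BR;xor.ALU  -- dual
[3] i5/i6  mul.MUL;and.ALU  -- dual
[4] i7/i8  beq.BR;xor.ALU  -- dual
[5] i9  or.ALU  -- RAW r4
[6] i10  or.ALU  -- tail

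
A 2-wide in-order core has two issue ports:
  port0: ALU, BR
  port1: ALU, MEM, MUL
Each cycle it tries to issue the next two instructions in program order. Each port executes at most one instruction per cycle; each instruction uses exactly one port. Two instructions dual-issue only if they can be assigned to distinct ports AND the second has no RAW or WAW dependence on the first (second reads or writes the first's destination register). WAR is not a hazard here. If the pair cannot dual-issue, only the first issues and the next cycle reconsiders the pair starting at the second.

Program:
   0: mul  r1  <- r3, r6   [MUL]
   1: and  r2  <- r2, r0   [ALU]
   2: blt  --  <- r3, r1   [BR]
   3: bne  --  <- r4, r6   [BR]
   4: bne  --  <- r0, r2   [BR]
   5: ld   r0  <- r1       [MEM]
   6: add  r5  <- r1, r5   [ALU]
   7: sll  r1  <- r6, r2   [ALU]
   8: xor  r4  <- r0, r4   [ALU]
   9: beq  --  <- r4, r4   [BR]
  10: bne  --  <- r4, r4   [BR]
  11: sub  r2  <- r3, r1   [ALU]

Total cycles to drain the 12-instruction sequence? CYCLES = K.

#0 head=0: mul.MUL/and.ALU i0/i1 dual
#1 head=2: blt.BR i2 no-port BR/BR
#2 head=3: bne.BR i3 no-port BR/BR
#3 head=4: bne.BR/ld.MEM i4/i5 dual
#4 head=6: add.ALU/sll.ALU i6/i7 dual
#5 head=8: xor.ALU i8 RAW r4
#6 head=9: beq.BR i9 no-port BR/BR
#7 head=10: bne.BR/sub.ALU i10/i11 dual

CYCLES = 8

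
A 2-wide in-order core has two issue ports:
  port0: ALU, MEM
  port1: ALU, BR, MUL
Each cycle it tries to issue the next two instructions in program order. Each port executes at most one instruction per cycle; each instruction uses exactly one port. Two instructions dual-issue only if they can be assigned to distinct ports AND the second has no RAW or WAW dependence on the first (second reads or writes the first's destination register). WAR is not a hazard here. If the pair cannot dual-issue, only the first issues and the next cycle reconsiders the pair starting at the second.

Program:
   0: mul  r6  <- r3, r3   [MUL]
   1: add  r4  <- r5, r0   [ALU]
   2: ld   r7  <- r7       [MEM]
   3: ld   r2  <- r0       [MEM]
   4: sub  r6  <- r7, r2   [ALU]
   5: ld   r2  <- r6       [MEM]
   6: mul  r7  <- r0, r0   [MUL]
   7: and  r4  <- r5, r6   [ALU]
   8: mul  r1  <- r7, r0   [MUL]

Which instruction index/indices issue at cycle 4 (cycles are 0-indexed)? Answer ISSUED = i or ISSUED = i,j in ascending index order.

ISSUED = 5,6

  cy0 -> i0+i1 (mul.MUL;add.ALU) 2-wide
  cy1 -> i2 (ld.MEM) no-port MEM/MEM
  cy2 -> i3 (ld.MEM) RAW r2
  cy3 -> i4 (sub.ALU) RAW r6
  cy4 -> i5+i6 (ld.MEM;mul.MUL) 2-wide
  cy5 -> i7+i8 (and.ALU;mul.MUL) 2-wide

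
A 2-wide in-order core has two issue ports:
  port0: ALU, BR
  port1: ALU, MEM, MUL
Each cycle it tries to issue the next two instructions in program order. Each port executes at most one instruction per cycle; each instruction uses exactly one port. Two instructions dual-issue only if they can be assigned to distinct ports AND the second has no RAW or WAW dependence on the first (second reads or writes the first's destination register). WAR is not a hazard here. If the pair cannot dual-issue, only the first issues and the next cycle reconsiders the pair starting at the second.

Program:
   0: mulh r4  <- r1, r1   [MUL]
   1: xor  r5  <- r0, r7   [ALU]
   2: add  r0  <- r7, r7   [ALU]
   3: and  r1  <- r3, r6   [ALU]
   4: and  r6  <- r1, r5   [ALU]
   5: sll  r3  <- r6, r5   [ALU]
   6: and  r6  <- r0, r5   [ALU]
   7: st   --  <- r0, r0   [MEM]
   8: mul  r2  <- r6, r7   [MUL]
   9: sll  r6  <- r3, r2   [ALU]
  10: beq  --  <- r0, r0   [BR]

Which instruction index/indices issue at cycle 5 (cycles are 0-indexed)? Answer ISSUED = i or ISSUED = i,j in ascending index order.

[0] i0&i1  mulh/xor  -- pair
[1] i2&i3  add/and  -- pair
[2] i4  and  -- RAW r6
[3] i5&i6  sll/and  -- pair
[4] i7  st  -- no-port MEM/MUL
[5] i8  mul  -- RAW r2
[6] i9&i10  sll/beq  -- pair

ISSUED = 8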